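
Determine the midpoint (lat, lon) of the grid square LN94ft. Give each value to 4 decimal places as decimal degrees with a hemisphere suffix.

44.8125° N, 58.4583° E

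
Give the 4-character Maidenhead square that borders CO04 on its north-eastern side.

Longitude square 0; +1 → 1.
Latitude square 4; +1 → 5.

CO15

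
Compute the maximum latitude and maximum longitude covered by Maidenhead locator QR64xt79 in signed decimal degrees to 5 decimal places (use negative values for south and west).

84.83333, 153.98333

Field Q=16, R=17: +16·20° lon, +17·10° lat → SW at lon 140°, lat 80°.
Square 6, 4: +6·2° lon, +4·1° lat → SW at lon 152°, lat 84°.
Subsquare x=23, t=19: +23·0.0833333° lon, +19·0.0416667° lat → SW at lon 153.917°, lat 84.7917°.
Extended square 7, 9: +7·0.00833333° lon, +9·0.00416667° lat → SW at lon 153.975°, lat 84.8292°.
Cell spans 0.00833333° lon × 0.00416667° lat. NE corner is SW corner plus one full cell.
latitude 84.83333, longitude 153.98333.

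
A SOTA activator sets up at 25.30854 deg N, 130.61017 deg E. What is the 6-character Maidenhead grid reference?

Shift to the Maidenhead origin (180°W, 90°S): lon 310.6102, lat 115.3085.
Field: lon ⌊310.6102/20⌋ = 15 → P; lat ⌊115.3085/10⌋ = 11 → L.
Square: lon ⌊10.6102/2⌋ = 5; lat ⌊5.3085/1⌋ = 5.
Subsquare: lon ⌊0.6102/0.0833333⌋ = 7 → h; lat ⌊0.3085/0.0416667⌋ = 7 → h.

PL55hh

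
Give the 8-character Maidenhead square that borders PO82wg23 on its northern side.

Latitude extended square 3; +1 → 4.
The longitude characters are unchanged.

PO82wg24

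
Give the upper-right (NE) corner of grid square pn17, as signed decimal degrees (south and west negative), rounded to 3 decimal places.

48.000, 124.000

Field P=15, N=13: +15·20° lon, +13·10° lat → SW at lon 120°, lat 40°.
Square 1, 7: +1·2° lon, +7·1° lat → SW at lon 122°, lat 47°.
Cell spans 2° lon × 1° lat. NE corner is SW corner plus one full cell.
latitude 48.000, longitude 124.000.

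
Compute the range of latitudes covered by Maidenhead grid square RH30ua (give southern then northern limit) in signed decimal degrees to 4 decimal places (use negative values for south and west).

-20.0000, -19.9583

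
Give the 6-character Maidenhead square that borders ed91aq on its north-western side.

Longitude subsquare a = 0; −1 → -1, wraps to 23 = x, carry into square.
Longitude square 9; −1 → 8.
Latitude subsquare q = 16; +1 → 17 = r.

ED81xr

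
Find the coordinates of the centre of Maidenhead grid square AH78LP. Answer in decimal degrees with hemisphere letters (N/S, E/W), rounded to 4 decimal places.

11.3542° S, 165.0417° W

Field A=0, H=7: +0·20° lon, +7·10° lat → SW at lon -180°, lat -20°.
Square 7, 8: +7·2° lon, +8·1° lat → SW at lon -166°, lat -12°.
Subsquare l=11, p=15: +11·0.0833333° lon, +15·0.0416667° lat → SW at lon -165.083°, lat -11.375°.
Cell spans 0.0833333° lon × 0.0416667° lat. Centre is SW corner plus half of each.
latitude 11.3542° S, longitude 165.0417° W.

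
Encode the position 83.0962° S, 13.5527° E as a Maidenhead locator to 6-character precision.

Offset from 180°W / 90°S: lon 193.5527°, lat 6.9038°.
Field: lon ⌊193.5527/20⌋ = 9 → J; lat ⌊6.9038/10⌋ = 0 → A.
Square: lon ⌊13.5527/2⌋ = 6; lat ⌊6.9038/1⌋ = 6.
Subsquare: lon ⌊1.5527/0.0833333⌋ = 18 → s; lat ⌊0.9038/0.0416667⌋ = 21 → v.

JA66sv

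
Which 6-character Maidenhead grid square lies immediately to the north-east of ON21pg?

ON21qh

Longitude subsquare p = 15; +1 → 16 = q.
Latitude subsquare g = 6; +1 → 7 = h.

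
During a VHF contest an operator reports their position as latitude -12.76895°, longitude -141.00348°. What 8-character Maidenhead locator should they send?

BH97lf95

Shift to the Maidenhead origin (180°W, 90°S): lon 38.99652, lat 77.23105.
Field (20°×10°, letters A–R): lon ⌊38.99652/20⌋ = 1 → B; lat ⌊77.23105/10⌋ = 7 → H.
Square (2°×1°, digits 0–9): lon ⌊18.99652/2⌋ = 9; lat ⌊7.23105/1⌋ = 7.
Subsquare (5′×2.5′, letters a–x): lon ⌊0.99652/0.0833333⌋ = 11 → l; lat ⌊0.23105/0.0416667⌋ = 5 → f.
Extended square (30″×15″, digits 0–9): lon ⌊0.07985/0.00833333⌋ = 9; lat ⌊0.02272/0.00416667⌋ = 5.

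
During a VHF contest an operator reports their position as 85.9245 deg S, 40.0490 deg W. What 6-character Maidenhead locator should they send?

GA94xb

Offset from 180°W / 90°S: lon 139.9510°, lat 4.0755°.
Field: lon ⌊139.9510/20⌋ = 6 → G; lat ⌊4.0755/10⌋ = 0 → A.
Square: lon ⌊19.9510/2⌋ = 9; lat ⌊4.0755/1⌋ = 4.
Subsquare: lon ⌊1.9510/0.0833333⌋ = 23 → x; lat ⌊0.0755/0.0416667⌋ = 1 → b.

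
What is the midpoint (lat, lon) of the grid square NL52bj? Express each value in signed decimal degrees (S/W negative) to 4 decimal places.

Field N=13, L=11: +13·20° lon, +11·10° lat → SW at lon 80°, lat 20°.
Square 5, 2: +5·2° lon, +2·1° lat → SW at lon 90°, lat 22°.
Subsquare b=1, j=9: +1·0.0833333° lon, +9·0.0416667° lat → SW at lon 90.0833°, lat 22.375°.
Cell spans 0.0833333° lon × 0.0416667° lat. Centre is SW corner plus half of each.
latitude 22.3958, longitude 90.1250.

22.3958, 90.1250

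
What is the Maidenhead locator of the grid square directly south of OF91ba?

OF90bx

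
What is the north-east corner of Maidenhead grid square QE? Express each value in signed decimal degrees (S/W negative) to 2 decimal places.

-40.00, 160.00

Field Q=16, E=4: +16·20° lon, +4·10° lat → SW at lon 140°, lat -50°.
Cell spans 20° lon × 10° lat. NE corner is SW corner plus one full cell.
latitude -40.00, longitude 160.00.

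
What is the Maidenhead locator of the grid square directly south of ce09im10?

CE09il19

Latitude extended square 0; −1 → -1, wraps to 9, carry into subsquare.
Latitude subsquare m = 12; −1 → 11 = l.
The longitude characters are unchanged.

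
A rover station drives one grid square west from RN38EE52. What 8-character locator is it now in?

RN38ee42

Longitude extended square 5; −1 → 4.
The latitude characters are unchanged.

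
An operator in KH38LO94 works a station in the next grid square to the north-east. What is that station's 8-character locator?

Longitude extended square 9; +1 → 10, wraps to 0, carry into subsquare.
Longitude subsquare l = 11; +1 → 12 = m.
Latitude extended square 4; +1 → 5.

KH38mo05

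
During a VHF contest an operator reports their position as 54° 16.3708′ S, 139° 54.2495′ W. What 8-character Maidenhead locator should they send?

CD05br14

Add 180° to longitude and 90° to latitude: 40.09584, 35.72715.
Field: 40.09584/20 → 2 → C, 35.72715/10 → 3 → D; chars CD.
Square: 0.09584/2 → 0, 5.72715/1 → 5; chars 05.
Subsquare: 0.09584/0.0833333 → 1 → b, 0.72715/0.0416667 → 17 → r; chars br.
Extended square: 0.01251/0.00833333 → 1, 0.01882/0.00416667 → 4; chars 14.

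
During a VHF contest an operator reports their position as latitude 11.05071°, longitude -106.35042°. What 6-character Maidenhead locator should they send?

DK61tb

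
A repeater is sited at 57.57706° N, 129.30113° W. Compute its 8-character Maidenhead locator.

CO57in38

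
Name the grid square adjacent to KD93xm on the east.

LD03am

Longitude subsquare x = 23; +1 → 24, wraps to 0 = a, carry into square.
Longitude square 9; +1 → 10, wraps to 0, carry into field.
Longitude field K = 10; +1 → 11 = L.
The latitude characters are unchanged.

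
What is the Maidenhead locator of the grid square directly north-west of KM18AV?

Longitude subsquare a = 0; −1 → -1, wraps to 23 = x, carry into square.
Longitude square 1; −1 → 0.
Latitude subsquare v = 21; +1 → 22 = w.

KM08xw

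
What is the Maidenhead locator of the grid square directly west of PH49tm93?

Longitude extended square 9; −1 → 8.
The latitude characters are unchanged.

PH49tm83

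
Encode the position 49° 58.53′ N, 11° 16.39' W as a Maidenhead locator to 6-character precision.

IN49ix

Offset from 180°W / 90°S: lon 168.7268°, lat 139.9755°.
Field (20°×10°, letters A–R): lon ⌊168.7268/20⌋ = 8 → I; lat ⌊139.9755/10⌋ = 13 → N.
Square (2°×1°, digits 0–9): lon ⌊8.7268/2⌋ = 4; lat ⌊9.9755/1⌋ = 9.
Subsquare (5′×2.5′, letters a–x): lon ⌊0.7268/0.0833333⌋ = 8 → i; lat ⌊0.9755/0.0416667⌋ = 23 → x.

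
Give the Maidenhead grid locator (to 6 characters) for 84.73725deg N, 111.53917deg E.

Add 180° to longitude and 90° to latitude: 291.5392, 174.7373.
Field: lon ⌊291.5392/20⌋ = 14 → O; lat ⌊174.7373/10⌋ = 17 → R.
Square: lon ⌊11.5392/2⌋ = 5; lat ⌊4.7373/1⌋ = 4.
Subsquare: lon ⌊1.5392/0.0833333⌋ = 18 → s; lat ⌊0.7373/0.0416667⌋ = 17 → r.

OR54sr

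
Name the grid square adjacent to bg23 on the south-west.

Longitude square 2; −1 → 1.
Latitude square 3; −1 → 2.

BG12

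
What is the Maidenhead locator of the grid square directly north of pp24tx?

PP25ta

Latitude subsquare x = 23; +1 → 24, wraps to 0 = a, carry into square.
Latitude square 4; +1 → 5.
The longitude characters are unchanged.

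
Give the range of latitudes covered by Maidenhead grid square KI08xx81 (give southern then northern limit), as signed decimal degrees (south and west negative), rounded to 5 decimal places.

Field K=10, I=8: +10·20° lon, +8·10° lat → SW at lon 20°, lat -10°.
Square 0, 8: +0·2° lon, +8·1° lat → SW at lon 20°, lat -2°.
Subsquare x=23, x=23: +23·0.0833333° lon, +23·0.0416667° lat → SW at lon 21.9167°, lat -1.04167°.
Extended square 8, 1: +8·0.00833333° lon, +1·0.00416667° lat → SW at lon 21.9833°, lat -1.0375°.
Cell spans 0.00833333° lon × 0.00416667° lat.
south -1.03750, north -1.03333.

-1.03750, -1.03333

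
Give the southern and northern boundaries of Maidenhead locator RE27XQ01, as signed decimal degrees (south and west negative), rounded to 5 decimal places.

-42.32917, -42.32500

Field R=17, E=4: +17·20° lon, +4·10° lat → SW at lon 160°, lat -50°.
Square 2, 7: +2·2° lon, +7·1° lat → SW at lon 164°, lat -43°.
Subsquare x=23, q=16: +23·0.0833333° lon, +16·0.0416667° lat → SW at lon 165.917°, lat -42.3333°.
Extended square 0, 1: +0·0.00833333° lon, +1·0.00416667° lat → SW at lon 165.917°, lat -42.3292°.
Cell spans 0.00833333° lon × 0.00416667° lat.
south -42.32917, north -42.32500.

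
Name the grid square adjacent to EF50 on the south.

EE59

Latitude square 0; −1 → -1, wraps to 9, carry into field.
Latitude field F = 5; −1 → 4 = E.
The longitude characters are unchanged.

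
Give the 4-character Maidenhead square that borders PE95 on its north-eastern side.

QE06

Longitude square 9; +1 → 10, wraps to 0, carry into field.
Longitude field P = 15; +1 → 16 = Q.
Latitude square 5; +1 → 6.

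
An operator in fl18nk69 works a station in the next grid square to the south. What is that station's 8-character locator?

FL18nk68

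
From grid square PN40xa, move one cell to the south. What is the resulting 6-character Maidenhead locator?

PM49xx

Latitude subsquare a = 0; −1 → -1, wraps to 23 = x, carry into square.
Latitude square 0; −1 → -1, wraps to 9, carry into field.
Latitude field N = 13; −1 → 12 = M.
The longitude characters are unchanged.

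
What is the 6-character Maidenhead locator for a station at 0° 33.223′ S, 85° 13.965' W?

Offset from 180°W / 90°S: lon 94.7673°, lat 89.4463°.
Field: lon ⌊94.7673/20⌋ = 4 → E; lat ⌊89.4463/10⌋ = 8 → I.
Square: lon ⌊14.7673/2⌋ = 7; lat ⌊9.4463/1⌋ = 9.
Subsquare: lon ⌊0.7673/0.0833333⌋ = 9 → j; lat ⌊0.4463/0.0416667⌋ = 10 → k.

EI79jk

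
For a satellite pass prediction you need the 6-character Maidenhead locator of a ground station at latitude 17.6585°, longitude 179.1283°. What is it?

Offset from 180°W / 90°S: lon 359.1283°, lat 107.6585°.
Field: lon ⌊359.1283/20⌋ = 17 → R; lat ⌊107.6585/10⌋ = 10 → K.
Square: lon ⌊19.1283/2⌋ = 9; lat ⌊7.6585/1⌋ = 7.
Subsquare: lon ⌊1.1283/0.0833333⌋ = 13 → n; lat ⌊0.6585/0.0416667⌋ = 15 → p.

RK97np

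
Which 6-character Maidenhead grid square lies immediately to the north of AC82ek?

Latitude subsquare k = 10; +1 → 11 = l.
The longitude characters are unchanged.

AC82el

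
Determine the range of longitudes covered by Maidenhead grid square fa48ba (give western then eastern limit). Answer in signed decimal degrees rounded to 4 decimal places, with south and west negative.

Field F=5, A=0: +5·20° lon, +0·10° lat → SW at lon -80°, lat -90°.
Square 4, 8: +4·2° lon, +8·1° lat → SW at lon -72°, lat -82°.
Subsquare b=1, a=0: +1·0.0833333° lon, +0·0.0416667° lat → SW at lon -71.9167°, lat -82°.
Cell spans 0.0833333° lon × 0.0416667° lat.
west -71.9167, east -71.8333.

-71.9167, -71.8333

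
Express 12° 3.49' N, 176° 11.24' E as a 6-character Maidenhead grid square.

RK82cb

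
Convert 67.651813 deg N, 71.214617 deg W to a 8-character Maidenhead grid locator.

FP47jp46

Offset from 180°W / 90°S: lon 108.78538°, lat 157.65181°.
Field (20°×10°, letters A–R): lon ⌊108.78538/20⌋ = 5 → F; lat ⌊157.65181/10⌋ = 15 → P.
Square (2°×1°, digits 0–9): lon ⌊8.78538/2⌋ = 4; lat ⌊7.65181/1⌋ = 7.
Subsquare (5′×2.5′, letters a–x): lon ⌊0.78538/0.0833333⌋ = 9 → j; lat ⌊0.65181/0.0416667⌋ = 15 → p.
Extended square (30″×15″, digits 0–9): lon ⌊0.03538/0.00833333⌋ = 4; lat ⌊0.02681/0.00416667⌋ = 6.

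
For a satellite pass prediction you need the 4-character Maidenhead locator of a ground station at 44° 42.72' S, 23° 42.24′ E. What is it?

Shift to the Maidenhead origin (180°W, 90°S): lon 203.70, lat 45.29.
Field (20°×10°, letters A–R): 203.70/20 → 10 → K, 45.29/10 → 4 → E; chars KE.
Square (2°×1°, digits 0–9): 3.70/2 → 1, 5.29/1 → 5; chars 15.

KE15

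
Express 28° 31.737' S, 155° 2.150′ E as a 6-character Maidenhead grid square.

Shift to the Maidenhead origin (180°W, 90°S): lon 335.0358, lat 61.4711.
Field: 335.0358/20 → 16 → Q, 61.4711/10 → 6 → G; chars QG.
Square: 15.0358/2 → 7, 1.4711/1 → 1; chars 71.
Subsquare: 1.0358/0.0833333 → 12 → m, 0.4711/0.0416667 → 11 → l; chars ml.

QG71ml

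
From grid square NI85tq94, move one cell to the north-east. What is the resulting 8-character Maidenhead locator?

NI85uq05

Longitude extended square 9; +1 → 10, wraps to 0, carry into subsquare.
Longitude subsquare t = 19; +1 → 20 = u.
Latitude extended square 4; +1 → 5.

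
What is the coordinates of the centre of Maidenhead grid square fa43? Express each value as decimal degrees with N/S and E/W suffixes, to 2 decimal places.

86.50° S, 71.00° W

Field F=5, A=0: +5·20° lon, +0·10° lat → SW at lon -80°, lat -90°.
Square 4, 3: +4·2° lon, +3·1° lat → SW at lon -72°, lat -87°.
Cell spans 2° lon × 1° lat. Centre is SW corner plus half of each.
latitude 86.50° S, longitude 71.00° W.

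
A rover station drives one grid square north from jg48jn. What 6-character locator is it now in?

JG48jo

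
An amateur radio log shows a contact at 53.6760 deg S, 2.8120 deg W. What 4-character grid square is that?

ID86

Offset from 180°W / 90°S: lon 177.19°, lat 36.32°.
Field: 177.19/20 → 8 → I, 36.32/10 → 3 → D; chars ID.
Square: 17.19/2 → 8, 6.32/1 → 6; chars 86.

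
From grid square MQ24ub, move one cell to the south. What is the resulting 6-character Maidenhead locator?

MQ24ua

Latitude subsquare b = 1; −1 → 0 = a.
The longitude characters are unchanged.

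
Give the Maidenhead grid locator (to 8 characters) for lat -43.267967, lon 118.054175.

Shift to the Maidenhead origin (180°W, 90°S): lon 298.05417, lat 46.73203.
Field (20°×10°, letters A–R): 298.05417/20 → 14 → O, 46.73203/10 → 4 → E; chars OE.
Square (2°×1°, digits 0–9): 18.05417/2 → 9, 6.73203/1 → 6; chars 96.
Subsquare (5′×2.5′, letters a–x): 0.05417/0.0833333 → 0 → a, 0.73203/0.0416667 → 17 → r; chars ar.
Extended square (30″×15″, digits 0–9): 0.05417/0.00833333 → 6, 0.02370/0.00416667 → 5; chars 65.

OE96ar65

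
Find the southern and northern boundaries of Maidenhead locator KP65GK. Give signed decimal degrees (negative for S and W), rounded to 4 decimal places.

Field K=10, P=15: +10·20° lon, +15·10° lat → SW at lon 20°, lat 60°.
Square 6, 5: +6·2° lon, +5·1° lat → SW at lon 32°, lat 65°.
Subsquare g=6, k=10: +6·0.0833333° lon, +10·0.0416667° lat → SW at lon 32.5°, lat 65.4167°.
Cell spans 0.0833333° lon × 0.0416667° lat.
south 65.4167, north 65.4583.

65.4167, 65.4583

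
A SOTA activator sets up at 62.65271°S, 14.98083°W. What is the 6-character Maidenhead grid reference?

IC27mi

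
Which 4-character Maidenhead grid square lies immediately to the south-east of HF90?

Longitude square 9; +1 → 10, wraps to 0, carry into field.
Longitude field H = 7; +1 → 8 = I.
Latitude square 0; −1 → -1, wraps to 9, carry into field.
Latitude field F = 5; −1 → 4 = E.

IE09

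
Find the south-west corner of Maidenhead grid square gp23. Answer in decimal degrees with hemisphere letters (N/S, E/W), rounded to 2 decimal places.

63.00° N, 56.00° W

Field G=6, P=15: +6·20° lon, +15·10° lat → SW at lon -60°, lat 60°.
Square 2, 3: +2·2° lon, +3·1° lat → SW at lon -56°, lat 63°.
latitude 63.00° N, longitude 56.00° W.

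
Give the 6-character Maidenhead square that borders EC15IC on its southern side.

Latitude subsquare c = 2; −1 → 1 = b.
The longitude characters are unchanged.

EC15ib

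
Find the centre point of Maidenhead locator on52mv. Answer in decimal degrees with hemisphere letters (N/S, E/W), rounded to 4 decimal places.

42.8958° N, 111.0417° E

Field O=14, N=13: +14·20° lon, +13·10° lat → SW at lon 100°, lat 40°.
Square 5, 2: +5·2° lon, +2·1° lat → SW at lon 110°, lat 42°.
Subsquare m=12, v=21: +12·0.0833333° lon, +21·0.0416667° lat → SW at lon 111°, lat 42.875°.
Cell spans 0.0833333° lon × 0.0416667° lat. Centre is SW corner plus half of each.
latitude 42.8958° N, longitude 111.0417° E.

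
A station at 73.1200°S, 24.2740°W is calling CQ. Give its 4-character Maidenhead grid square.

HB76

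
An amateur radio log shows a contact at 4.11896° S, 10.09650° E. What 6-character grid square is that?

Shift to the Maidenhead origin (180°W, 90°S): lon 190.0965, lat 85.8810.
Field: 190.0965/20 → 9 → J, 85.8810/10 → 8 → I; chars JI.
Square: 10.0965/2 → 5, 5.8810/1 → 5; chars 55.
Subsquare: 0.0965/0.0833333 → 1 → b, 0.8810/0.0416667 → 21 → v; chars bv.

JI55bv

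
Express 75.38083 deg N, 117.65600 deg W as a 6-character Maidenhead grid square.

Shift to the Maidenhead origin (180°W, 90°S): lon 62.3440, lat 165.3808.
Field: lon ⌊62.3440/20⌋ = 3 → D; lat ⌊165.3808/10⌋ = 16 → Q.
Square: lon ⌊2.3440/2⌋ = 1; lat ⌊5.3808/1⌋ = 5.
Subsquare: lon ⌊0.3440/0.0833333⌋ = 4 → e; lat ⌊0.3808/0.0416667⌋ = 9 → j.

DQ15ej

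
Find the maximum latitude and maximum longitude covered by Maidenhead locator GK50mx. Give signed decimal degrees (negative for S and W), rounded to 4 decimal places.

11.0000, -48.9167

Field G=6, K=10: +6·20° lon, +10·10° lat → SW at lon -60°, lat 10°.
Square 5, 0: +5·2° lon, +0·1° lat → SW at lon -50°, lat 10°.
Subsquare m=12, x=23: +12·0.0833333° lon, +23·0.0416667° lat → SW at lon -49°, lat 10.9583°.
Cell spans 0.0833333° lon × 0.0416667° lat. NE corner is SW corner plus one full cell.
latitude 11.0000, longitude -48.9167.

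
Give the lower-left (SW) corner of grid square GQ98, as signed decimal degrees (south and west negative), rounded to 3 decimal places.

Field G=6, Q=16: +6·20° lon, +16·10° lat → SW at lon -60°, lat 70°.
Square 9, 8: +9·2° lon, +8·1° lat → SW at lon -42°, lat 78°.
latitude 78.000, longitude -42.000.

78.000, -42.000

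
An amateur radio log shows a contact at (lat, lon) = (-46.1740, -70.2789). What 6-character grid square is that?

FE43ut

Shift to the Maidenhead origin (180°W, 90°S): lon 109.7211, lat 43.8260.
Field: 109.7211/20 → 5 → F, 43.8260/10 → 4 → E; chars FE.
Square: 9.7211/2 → 4, 3.8260/1 → 3; chars 43.
Subsquare: 1.7211/0.0833333 → 20 → u, 0.8260/0.0416667 → 19 → t; chars ut.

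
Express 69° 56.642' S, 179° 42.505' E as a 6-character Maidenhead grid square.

Add 180° to longitude and 90° to latitude: 359.7084, 20.0560.
Field: lon ⌊359.7084/20⌋ = 17 → R; lat ⌊20.0560/10⌋ = 2 → C.
Square: lon ⌊19.7084/2⌋ = 9; lat ⌊0.0560/1⌋ = 0.
Subsquare: lon ⌊1.7084/0.0833333⌋ = 20 → u; lat ⌊0.0560/0.0416667⌋ = 1 → b.

RC90ub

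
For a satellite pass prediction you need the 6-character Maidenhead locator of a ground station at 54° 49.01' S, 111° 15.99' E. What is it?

Shift to the Maidenhead origin (180°W, 90°S): lon 291.2665, lat 35.1832.
Field: 291.2665/20 → 14 → O, 35.1832/10 → 3 → D; chars OD.
Square: 11.2665/2 → 5, 5.1832/1 → 5; chars 55.
Subsquare: 1.2665/0.0833333 → 15 → p, 0.1832/0.0416667 → 4 → e; chars pe.

OD55pe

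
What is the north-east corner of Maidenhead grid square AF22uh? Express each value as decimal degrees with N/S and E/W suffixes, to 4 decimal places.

37.6667° S, 174.2500° W

Field A=0, F=5: +0·20° lon, +5·10° lat → SW at lon -180°, lat -40°.
Square 2, 2: +2·2° lon, +2·1° lat → SW at lon -176°, lat -38°.
Subsquare u=20, h=7: +20·0.0833333° lon, +7·0.0416667° lat → SW at lon -174.333°, lat -37.7083°.
Cell spans 0.0833333° lon × 0.0416667° lat. NE corner is SW corner plus one full cell.
latitude 37.6667° S, longitude 174.2500° W.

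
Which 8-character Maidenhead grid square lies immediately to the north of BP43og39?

BP43oh30

Latitude extended square 9; +1 → 10, wraps to 0, carry into subsquare.
Latitude subsquare g = 6; +1 → 7 = h.
The longitude characters are unchanged.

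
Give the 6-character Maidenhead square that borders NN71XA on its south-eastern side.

NN80ax

Longitude subsquare x = 23; +1 → 24, wraps to 0 = a, carry into square.
Longitude square 7; +1 → 8.
Latitude subsquare a = 0; −1 → -1, wraps to 23 = x, carry into square.
Latitude square 1; −1 → 0.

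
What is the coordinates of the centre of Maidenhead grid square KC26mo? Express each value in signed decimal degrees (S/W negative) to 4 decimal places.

-63.3958, 25.0417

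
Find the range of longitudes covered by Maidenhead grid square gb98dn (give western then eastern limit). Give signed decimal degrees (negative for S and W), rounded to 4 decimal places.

Field G=6, B=1: +6·20° lon, +1·10° lat → SW at lon -60°, lat -80°.
Square 9, 8: +9·2° lon, +8·1° lat → SW at lon -42°, lat -72°.
Subsquare d=3, n=13: +3·0.0833333° lon, +13·0.0416667° lat → SW at lon -41.75°, lat -71.4583°.
Cell spans 0.0833333° lon × 0.0416667° lat.
west -41.7500, east -41.6667.

-41.7500, -41.6667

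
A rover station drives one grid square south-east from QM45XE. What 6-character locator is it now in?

Longitude subsquare x = 23; +1 → 24, wraps to 0 = a, carry into square.
Longitude square 4; +1 → 5.
Latitude subsquare e = 4; −1 → 3 = d.

QM55ad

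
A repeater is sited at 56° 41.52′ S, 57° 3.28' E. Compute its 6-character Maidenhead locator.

Offset from 180°W / 90°S: lon 237.0547°, lat 33.3080°.
Field (20°×10°, letters A–R): lon ⌊237.0547/20⌋ = 11 → L; lat ⌊33.3080/10⌋ = 3 → D.
Square (2°×1°, digits 0–9): lon ⌊17.0547/2⌋ = 8; lat ⌊3.3080/1⌋ = 3.
Subsquare (5′×2.5′, letters a–x): lon ⌊1.0547/0.0833333⌋ = 12 → m; lat ⌊0.3080/0.0416667⌋ = 7 → h.

LD83mh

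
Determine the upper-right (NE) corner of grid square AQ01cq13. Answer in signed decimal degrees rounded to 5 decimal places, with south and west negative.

71.68333, -179.81667

Field A=0, Q=16: +0·20° lon, +16·10° lat → SW at lon -180°, lat 70°.
Square 0, 1: +0·2° lon, +1·1° lat → SW at lon -180°, lat 71°.
Subsquare c=2, q=16: +2·0.0833333° lon, +16·0.0416667° lat → SW at lon -179.833°, lat 71.6667°.
Extended square 1, 3: +1·0.00833333° lon, +3·0.00416667° lat → SW at lon -179.825°, lat 71.6792°.
Cell spans 0.00833333° lon × 0.00416667° lat. NE corner is SW corner plus one full cell.
latitude 71.68333, longitude -179.81667.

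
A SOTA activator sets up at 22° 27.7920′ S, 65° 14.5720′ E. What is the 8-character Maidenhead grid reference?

Shift to the Maidenhead origin (180°W, 90°S): lon 245.24287, lat 67.53680.
Field: lon ⌊245.24287/20⌋ = 12 → M; lat ⌊67.53680/10⌋ = 6 → G.
Square: lon ⌊5.24287/2⌋ = 2; lat ⌊7.53680/1⌋ = 7.
Subsquare: lon ⌊1.24287/0.0833333⌋ = 14 → o; lat ⌊0.53680/0.0416667⌋ = 12 → m.
Extended square: lon ⌊0.07620/0.00833333⌋ = 9; lat ⌊0.03680/0.00416667⌋ = 8.

MG27om98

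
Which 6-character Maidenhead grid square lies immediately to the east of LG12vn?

LG12wn

Longitude subsquare v = 21; +1 → 22 = w.
The latitude characters are unchanged.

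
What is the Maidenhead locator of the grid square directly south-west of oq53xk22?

OQ53xk11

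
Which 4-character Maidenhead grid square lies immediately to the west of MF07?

Longitude square 0; −1 → -1, wraps to 9, carry into field.
Longitude field M = 12; −1 → 11 = L.
The latitude characters are unchanged.

LF97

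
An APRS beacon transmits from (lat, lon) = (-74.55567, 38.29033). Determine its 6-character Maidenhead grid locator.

KB95dk

Add 180° to longitude and 90° to latitude: 218.2903, 15.4443.
Field: 218.2903/20 → 10 → K, 15.4443/10 → 1 → B; chars KB.
Square: 18.2903/2 → 9, 5.4443/1 → 5; chars 95.
Subsquare: 0.2903/0.0833333 → 3 → d, 0.4443/0.0416667 → 10 → k; chars dk.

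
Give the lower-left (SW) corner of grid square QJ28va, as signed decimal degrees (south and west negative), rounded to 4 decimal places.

8.0000, 145.7500

Field Q=16, J=9: +16·20° lon, +9·10° lat → SW at lon 140°, lat 0°.
Square 2, 8: +2·2° lon, +8·1° lat → SW at lon 144°, lat 8°.
Subsquare v=21, a=0: +21·0.0833333° lon, +0·0.0416667° lat → SW at lon 145.75°, lat 8°.
latitude 8.0000, longitude 145.7500.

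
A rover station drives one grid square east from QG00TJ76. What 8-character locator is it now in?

Longitude extended square 7; +1 → 8.
The latitude characters are unchanged.

QG00tj86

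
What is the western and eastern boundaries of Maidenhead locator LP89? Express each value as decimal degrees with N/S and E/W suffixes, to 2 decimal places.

Field L=11, P=15: +11·20° lon, +15·10° lat → SW at lon 40°, lat 60°.
Square 8, 9: +8·2° lon, +9·1° lat → SW at lon 56°, lat 69°.
Cell spans 2° lon × 1° lat.
west 56.00° E, east 58.00° E.

56.00° E, 58.00° E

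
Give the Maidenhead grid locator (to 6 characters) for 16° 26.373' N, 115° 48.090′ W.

DK26ck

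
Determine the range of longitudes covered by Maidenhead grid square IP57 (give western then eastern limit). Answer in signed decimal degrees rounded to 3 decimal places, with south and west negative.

Field I=8, P=15: +8·20° lon, +15·10° lat → SW at lon -20°, lat 60°.
Square 5, 7: +5·2° lon, +7·1° lat → SW at lon -10°, lat 67°.
Cell spans 2° lon × 1° lat.
west -10.000, east -8.000.

-10.000, -8.000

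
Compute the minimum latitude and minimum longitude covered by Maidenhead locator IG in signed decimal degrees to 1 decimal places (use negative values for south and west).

Field I=8, G=6: +8·20° lon, +6·10° lat → SW at lon -20°, lat -30°.
latitude -30.0, longitude -20.0.

-30.0, -20.0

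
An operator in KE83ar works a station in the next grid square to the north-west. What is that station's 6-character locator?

KE73xs

Longitude subsquare a = 0; −1 → -1, wraps to 23 = x, carry into square.
Longitude square 8; −1 → 7.
Latitude subsquare r = 17; +1 → 18 = s.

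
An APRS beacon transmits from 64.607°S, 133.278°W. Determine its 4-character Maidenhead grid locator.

Offset from 180°W / 90°S: lon 46.72°, lat 25.39°.
Field (20°×10°, letters A–R): 46.72/20 → 2 → C, 25.39/10 → 2 → C; chars CC.
Square (2°×1°, digits 0–9): 6.72/2 → 3, 5.39/1 → 5; chars 35.

CC35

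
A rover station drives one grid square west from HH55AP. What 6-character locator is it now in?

HH45xp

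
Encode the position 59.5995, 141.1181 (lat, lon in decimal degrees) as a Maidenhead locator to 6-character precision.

QO09no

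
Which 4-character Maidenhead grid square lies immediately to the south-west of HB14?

HB03

Longitude square 1; −1 → 0.
Latitude square 4; −1 → 3.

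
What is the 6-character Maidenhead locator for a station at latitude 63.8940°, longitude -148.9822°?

Offset from 180°W / 90°S: lon 31.0178°, lat 153.8940°.
Field: lon ⌊31.0178/20⌋ = 1 → B; lat ⌊153.8940/10⌋ = 15 → P.
Square: lon ⌊11.0178/2⌋ = 5; lat ⌊3.8940/1⌋ = 3.
Subsquare: lon ⌊1.0178/0.0833333⌋ = 12 → m; lat ⌊0.8940/0.0416667⌋ = 21 → v.

BP53mv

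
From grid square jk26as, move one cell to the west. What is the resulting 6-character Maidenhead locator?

JK16xs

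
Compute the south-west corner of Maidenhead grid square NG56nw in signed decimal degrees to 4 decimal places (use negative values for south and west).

Field N=13, G=6: +13·20° lon, +6·10° lat → SW at lon 80°, lat -30°.
Square 5, 6: +5·2° lon, +6·1° lat → SW at lon 90°, lat -24°.
Subsquare n=13, w=22: +13·0.0833333° lon, +22·0.0416667° lat → SW at lon 91.0833°, lat -23.0833°.
latitude -23.0833, longitude 91.0833.

-23.0833, 91.0833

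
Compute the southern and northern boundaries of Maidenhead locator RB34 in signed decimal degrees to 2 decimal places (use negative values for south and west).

Field R=17, B=1: +17·20° lon, +1·10° lat → SW at lon 160°, lat -80°.
Square 3, 4: +3·2° lon, +4·1° lat → SW at lon 166°, lat -76°.
Cell spans 2° lon × 1° lat.
south -76.00, north -75.00.

-76.00, -75.00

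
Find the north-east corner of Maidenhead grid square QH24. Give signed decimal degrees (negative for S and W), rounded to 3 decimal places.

Field Q=16, H=7: +16·20° lon, +7·10° lat → SW at lon 140°, lat -20°.
Square 2, 4: +2·2° lon, +4·1° lat → SW at lon 144°, lat -16°.
Cell spans 2° lon × 1° lat. NE corner is SW corner plus one full cell.
latitude -15.000, longitude 146.000.

-15.000, 146.000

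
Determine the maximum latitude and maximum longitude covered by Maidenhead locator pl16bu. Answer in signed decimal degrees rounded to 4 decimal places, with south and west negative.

Field P=15, L=11: +15·20° lon, +11·10° lat → SW at lon 120°, lat 20°.
Square 1, 6: +1·2° lon, +6·1° lat → SW at lon 122°, lat 26°.
Subsquare b=1, u=20: +1·0.0833333° lon, +20·0.0416667° lat → SW at lon 122.083°, lat 26.8333°.
Cell spans 0.0833333° lon × 0.0416667° lat. NE corner is SW corner plus one full cell.
latitude 26.8750, longitude 122.1667.

26.8750, 122.1667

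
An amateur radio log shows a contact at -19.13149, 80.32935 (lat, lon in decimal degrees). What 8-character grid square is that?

NH00du98

Shift to the Maidenhead origin (180°W, 90°S): lon 260.32935, lat 70.86851.
Field: lon ⌊260.32935/20⌋ = 13 → N; lat ⌊70.86851/10⌋ = 7 → H.
Square: lon ⌊0.32935/2⌋ = 0; lat ⌊0.86851/1⌋ = 0.
Subsquare: lon ⌊0.32935/0.0833333⌋ = 3 → d; lat ⌊0.86851/0.0416667⌋ = 20 → u.
Extended square: lon ⌊0.07935/0.00833333⌋ = 9; lat ⌊0.03518/0.00416667⌋ = 8.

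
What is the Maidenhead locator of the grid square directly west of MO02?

Longitude square 0; −1 → -1, wraps to 9, carry into field.
Longitude field M = 12; −1 → 11 = L.
The latitude characters are unchanged.

LO92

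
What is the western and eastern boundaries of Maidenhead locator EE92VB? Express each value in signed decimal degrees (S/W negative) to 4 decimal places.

Field E=4, E=4: +4·20° lon, +4·10° lat → SW at lon -100°, lat -50°.
Square 9, 2: +9·2° lon, +2·1° lat → SW at lon -82°, lat -48°.
Subsquare v=21, b=1: +21·0.0833333° lon, +1·0.0416667° lat → SW at lon -80.25°, lat -47.9583°.
Cell spans 0.0833333° lon × 0.0416667° lat.
west -80.2500, east -80.1667.

-80.2500, -80.1667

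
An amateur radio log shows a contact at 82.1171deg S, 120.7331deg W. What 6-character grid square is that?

CA97pv

Shift to the Maidenhead origin (180°W, 90°S): lon 59.2669, lat 7.8829.
Field: 59.2669/20 → 2 → C, 7.8829/10 → 0 → A; chars CA.
Square: 19.2669/2 → 9, 7.8829/1 → 7; chars 97.
Subsquare: 1.2669/0.0833333 → 15 → p, 0.8829/0.0416667 → 21 → v; chars pv.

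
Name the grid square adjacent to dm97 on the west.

DM87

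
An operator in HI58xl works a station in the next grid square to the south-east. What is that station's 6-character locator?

HI68ak

Longitude subsquare x = 23; +1 → 24, wraps to 0 = a, carry into square.
Longitude square 5; +1 → 6.
Latitude subsquare l = 11; −1 → 10 = k.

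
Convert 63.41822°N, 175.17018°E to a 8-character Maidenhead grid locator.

Shift to the Maidenhead origin (180°W, 90°S): lon 355.17018, lat 153.41822.
Field: lon ⌊355.17018/20⌋ = 17 → R; lat ⌊153.41822/10⌋ = 15 → P.
Square: lon ⌊15.17018/2⌋ = 7; lat ⌊3.41822/1⌋ = 3.
Subsquare: lon ⌊1.17018/0.0833333⌋ = 14 → o; lat ⌊0.41822/0.0416667⌋ = 10 → k.
Extended square: lon ⌊0.00351/0.00833333⌋ = 0; lat ⌊0.00155/0.00416667⌋ = 0.

RP73ok00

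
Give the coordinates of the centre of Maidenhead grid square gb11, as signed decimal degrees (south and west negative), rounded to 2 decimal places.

-78.50, -57.00

Field G=6, B=1: +6·20° lon, +1·10° lat → SW at lon -60°, lat -80°.
Square 1, 1: +1·2° lon, +1·1° lat → SW at lon -58°, lat -79°.
Cell spans 2° lon × 1° lat. Centre is SW corner plus half of each.
latitude -78.50, longitude -57.00.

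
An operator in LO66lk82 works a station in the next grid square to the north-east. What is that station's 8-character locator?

LO66lk93

Longitude extended square 8; +1 → 9.
Latitude extended square 2; +1 → 3.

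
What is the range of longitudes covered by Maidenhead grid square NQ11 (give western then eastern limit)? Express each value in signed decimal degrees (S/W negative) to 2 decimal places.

Field N=13, Q=16: +13·20° lon, +16·10° lat → SW at lon 80°, lat 70°.
Square 1, 1: +1·2° lon, +1·1° lat → SW at lon 82°, lat 71°.
Cell spans 2° lon × 1° lat.
west 82.00, east 84.00.

82.00, 84.00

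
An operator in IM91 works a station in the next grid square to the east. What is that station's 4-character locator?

Longitude square 9; +1 → 10, wraps to 0, carry into field.
Longitude field I = 8; +1 → 9 = J.
The latitude characters are unchanged.

JM01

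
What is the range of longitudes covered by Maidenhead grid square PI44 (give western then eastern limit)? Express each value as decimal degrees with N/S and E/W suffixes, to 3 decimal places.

Field P=15, I=8: +15·20° lon, +8·10° lat → SW at lon 120°, lat -10°.
Square 4, 4: +4·2° lon, +4·1° lat → SW at lon 128°, lat -6°.
Cell spans 2° lon × 1° lat.
west 128.000° E, east 130.000° E.

128.000° E, 130.000° E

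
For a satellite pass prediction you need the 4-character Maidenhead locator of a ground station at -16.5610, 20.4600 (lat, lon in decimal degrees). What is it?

KH03

Add 180° to longitude and 90° to latitude: 200.46, 73.44.
Field: lon ⌊200.46/20⌋ = 10 → K; lat ⌊73.44/10⌋ = 7 → H.
Square: lon ⌊0.46/2⌋ = 0; lat ⌊3.44/1⌋ = 3.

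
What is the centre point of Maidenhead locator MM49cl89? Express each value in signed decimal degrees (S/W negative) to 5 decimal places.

39.49792, 68.23750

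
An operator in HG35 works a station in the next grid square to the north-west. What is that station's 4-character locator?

Longitude square 3; −1 → 2.
Latitude square 5; +1 → 6.

HG26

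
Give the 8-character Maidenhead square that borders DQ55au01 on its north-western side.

DQ45xu92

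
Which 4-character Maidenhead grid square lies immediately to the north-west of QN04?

Longitude square 0; −1 → -1, wraps to 9, carry into field.
Longitude field Q = 16; −1 → 15 = P.
Latitude square 4; +1 → 5.

PN95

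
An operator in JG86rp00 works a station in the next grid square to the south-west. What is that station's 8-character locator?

JG86qo99

Longitude extended square 0; −1 → -1, wraps to 9, carry into subsquare.
Longitude subsquare r = 17; −1 → 16 = q.
Latitude extended square 0; −1 → -1, wraps to 9, carry into subsquare.
Latitude subsquare p = 15; −1 → 14 = o.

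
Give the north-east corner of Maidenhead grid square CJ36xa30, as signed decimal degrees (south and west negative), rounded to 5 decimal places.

6.00417, -132.05000

Field C=2, J=9: +2·20° lon, +9·10° lat → SW at lon -140°, lat 0°.
Square 3, 6: +3·2° lon, +6·1° lat → SW at lon -134°, lat 6°.
Subsquare x=23, a=0: +23·0.0833333° lon, +0·0.0416667° lat → SW at lon -132.083°, lat 6°.
Extended square 3, 0: +3·0.00833333° lon, +0·0.00416667° lat → SW at lon -132.058°, lat 6°.
Cell spans 0.00833333° lon × 0.00416667° lat. NE corner is SW corner plus one full cell.
latitude 6.00417, longitude -132.05000.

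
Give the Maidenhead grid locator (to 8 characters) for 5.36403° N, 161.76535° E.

RJ05vi17

Shift to the Maidenhead origin (180°W, 90°S): lon 341.76535, lat 95.36403.
Field: 341.76535/20 → 17 → R, 95.36403/10 → 9 → J; chars RJ.
Square: 1.76535/2 → 0, 5.36403/1 → 5; chars 05.
Subsquare: 1.76535/0.0833333 → 21 → v, 0.36403/0.0416667 → 8 → i; chars vi.
Extended square: 0.01535/0.00833333 → 1, 0.03070/0.00416667 → 7; chars 17.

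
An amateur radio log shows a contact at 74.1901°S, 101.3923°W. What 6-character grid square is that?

DB95ht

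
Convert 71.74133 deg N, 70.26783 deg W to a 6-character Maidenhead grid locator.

FQ41ur

Add 180° to longitude and 90° to latitude: 109.7322, 161.7413.
Field: lon ⌊109.7322/20⌋ = 5 → F; lat ⌊161.7413/10⌋ = 16 → Q.
Square: lon ⌊9.7322/2⌋ = 4; lat ⌊1.7413/1⌋ = 1.
Subsquare: lon ⌊1.7322/0.0833333⌋ = 20 → u; lat ⌊0.7413/0.0416667⌋ = 17 → r.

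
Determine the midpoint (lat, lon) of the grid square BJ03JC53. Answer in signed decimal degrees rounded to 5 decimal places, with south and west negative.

3.09792, -159.20417

Field B=1, J=9: +1·20° lon, +9·10° lat → SW at lon -160°, lat 0°.
Square 0, 3: +0·2° lon, +3·1° lat → SW at lon -160°, lat 3°.
Subsquare j=9, c=2: +9·0.0833333° lon, +2·0.0416667° lat → SW at lon -159.25°, lat 3.08333°.
Extended square 5, 3: +5·0.00833333° lon, +3·0.00416667° lat → SW at lon -159.208°, lat 3.09583°.
Cell spans 0.00833333° lon × 0.00416667° lat. Centre is SW corner plus half of each.
latitude 3.09792, longitude -159.20417.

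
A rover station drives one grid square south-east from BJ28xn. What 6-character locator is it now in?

BJ38am

Longitude subsquare x = 23; +1 → 24, wraps to 0 = a, carry into square.
Longitude square 2; +1 → 3.
Latitude subsquare n = 13; −1 → 12 = m.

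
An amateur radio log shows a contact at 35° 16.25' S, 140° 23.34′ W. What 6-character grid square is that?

BF94tr

Offset from 180°W / 90°S: lon 39.6110°, lat 54.7292°.
Field (20°×10°, letters A–R): lon ⌊39.6110/20⌋ = 1 → B; lat ⌊54.7292/10⌋ = 5 → F.
Square (2°×1°, digits 0–9): lon ⌊19.6110/2⌋ = 9; lat ⌊4.7292/1⌋ = 4.
Subsquare (5′×2.5′, letters a–x): lon ⌊1.6110/0.0833333⌋ = 19 → t; lat ⌊0.7292/0.0416667⌋ = 17 → r.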